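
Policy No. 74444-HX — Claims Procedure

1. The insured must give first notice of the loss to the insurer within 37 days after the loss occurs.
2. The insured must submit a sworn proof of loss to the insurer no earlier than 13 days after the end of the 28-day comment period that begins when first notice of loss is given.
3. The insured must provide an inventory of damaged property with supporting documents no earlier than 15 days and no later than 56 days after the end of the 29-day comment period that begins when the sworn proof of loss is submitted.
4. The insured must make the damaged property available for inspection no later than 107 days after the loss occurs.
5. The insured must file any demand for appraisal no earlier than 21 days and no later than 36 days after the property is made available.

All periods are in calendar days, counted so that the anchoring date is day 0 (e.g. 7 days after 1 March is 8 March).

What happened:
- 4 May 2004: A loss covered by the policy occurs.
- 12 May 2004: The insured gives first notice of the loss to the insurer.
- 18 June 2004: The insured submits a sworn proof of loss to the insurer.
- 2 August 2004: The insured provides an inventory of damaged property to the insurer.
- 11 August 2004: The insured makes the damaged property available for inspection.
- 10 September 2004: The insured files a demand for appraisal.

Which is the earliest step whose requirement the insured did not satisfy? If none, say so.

Step 2

(1) due by 4 May 2004 + 37 days = 10 June 2004; completed 12 May 2004, before the deadline.
(2) permitted from 9 June 2004 + 13 days = 22 June 2004 onward; acted on 18 June 2004, 4 days prematurely.
No need to go further; step 2 was not satisfied.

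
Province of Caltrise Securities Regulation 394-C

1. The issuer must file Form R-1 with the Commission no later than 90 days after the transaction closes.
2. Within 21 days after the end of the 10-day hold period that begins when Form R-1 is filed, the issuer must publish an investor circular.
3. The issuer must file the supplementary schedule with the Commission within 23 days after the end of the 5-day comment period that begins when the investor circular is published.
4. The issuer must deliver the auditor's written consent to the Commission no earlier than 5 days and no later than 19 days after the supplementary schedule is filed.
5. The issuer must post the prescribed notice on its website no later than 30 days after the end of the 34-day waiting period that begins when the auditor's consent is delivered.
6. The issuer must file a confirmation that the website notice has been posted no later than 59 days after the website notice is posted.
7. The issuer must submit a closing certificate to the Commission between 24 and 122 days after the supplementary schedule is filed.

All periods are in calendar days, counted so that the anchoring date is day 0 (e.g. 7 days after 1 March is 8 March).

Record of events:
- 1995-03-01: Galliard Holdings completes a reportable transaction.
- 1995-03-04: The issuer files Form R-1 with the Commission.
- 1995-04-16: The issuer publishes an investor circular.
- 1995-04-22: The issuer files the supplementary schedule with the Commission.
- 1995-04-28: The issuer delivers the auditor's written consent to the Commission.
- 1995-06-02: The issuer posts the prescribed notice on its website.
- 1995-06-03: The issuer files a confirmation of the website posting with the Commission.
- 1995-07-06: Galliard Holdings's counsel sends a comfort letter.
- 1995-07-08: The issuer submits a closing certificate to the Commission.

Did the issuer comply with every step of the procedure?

Step 1 — counting 90 days from 1995-03-01 (when the transaction closes) gives a deadline of 1995-05-30; done 1995-03-04 — timely.
Step 2 — counting 21 days from 1995-03-14 (end of the 10-day hold period, which began when Form R-1 is filed on 1995-03-04) gives a deadline of 1995-04-04; done 1995-04-16 — 12 days late.
Later steps need not be reached.

No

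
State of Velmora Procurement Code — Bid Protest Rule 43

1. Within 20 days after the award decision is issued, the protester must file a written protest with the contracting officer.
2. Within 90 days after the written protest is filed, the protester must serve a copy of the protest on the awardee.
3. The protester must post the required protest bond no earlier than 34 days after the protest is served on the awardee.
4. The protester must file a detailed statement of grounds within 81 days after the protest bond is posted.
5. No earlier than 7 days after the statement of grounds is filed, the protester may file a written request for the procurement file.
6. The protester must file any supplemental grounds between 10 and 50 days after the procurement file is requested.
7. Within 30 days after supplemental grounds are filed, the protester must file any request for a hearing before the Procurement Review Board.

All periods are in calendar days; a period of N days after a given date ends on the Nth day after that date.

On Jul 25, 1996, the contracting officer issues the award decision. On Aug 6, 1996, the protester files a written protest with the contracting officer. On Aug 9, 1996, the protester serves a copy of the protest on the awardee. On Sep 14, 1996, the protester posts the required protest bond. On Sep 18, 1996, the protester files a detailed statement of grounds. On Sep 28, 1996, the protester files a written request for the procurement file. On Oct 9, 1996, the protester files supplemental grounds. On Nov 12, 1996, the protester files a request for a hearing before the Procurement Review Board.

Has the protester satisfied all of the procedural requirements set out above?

Step 1 — counting 20 days from Jul 25, 1996 (when the award decision is issued) gives a deadline of Aug 14, 1996; done Aug 6, 1996 — timely.
Step 2 — counting 90 days from Aug 6, 1996 (when the written protest is filed) gives a deadline of Nov 4, 1996; Aug 9, 1996 is within that limit.
Step 3 — must wait 34 days from Aug 9, 1996 (when the protest is served on the awardee), so not before Sep 12, 1996; done Sep 14, 1996 — permitted.
Step 4 — counting 81 days from Sep 14, 1996 (when the protest bond is posted) gives a deadline of Dec 4, 1996; done Sep 18, 1996 — timely.
Step 5 — must wait 7 days from Sep 18, 1996 (when the statement of grounds is filed), so not before Sep 25, 1996; done Sep 28, 1996 — permitted.
Step 6 — 10 and 50 days from Sep 28, 1996 (when the procurement file is requested) are Oct 8, 1996 and Nov 17, 1996 respectively; done Oct 9, 1996 — within the window.
Step 7 — counting 30 days from Oct 9, 1996 (when supplemental grounds are filed) gives a deadline of Nov 8, 1996; not done until Nov 12, 1996, 4 days after the deadline.
That is the first point of non-compliance.

No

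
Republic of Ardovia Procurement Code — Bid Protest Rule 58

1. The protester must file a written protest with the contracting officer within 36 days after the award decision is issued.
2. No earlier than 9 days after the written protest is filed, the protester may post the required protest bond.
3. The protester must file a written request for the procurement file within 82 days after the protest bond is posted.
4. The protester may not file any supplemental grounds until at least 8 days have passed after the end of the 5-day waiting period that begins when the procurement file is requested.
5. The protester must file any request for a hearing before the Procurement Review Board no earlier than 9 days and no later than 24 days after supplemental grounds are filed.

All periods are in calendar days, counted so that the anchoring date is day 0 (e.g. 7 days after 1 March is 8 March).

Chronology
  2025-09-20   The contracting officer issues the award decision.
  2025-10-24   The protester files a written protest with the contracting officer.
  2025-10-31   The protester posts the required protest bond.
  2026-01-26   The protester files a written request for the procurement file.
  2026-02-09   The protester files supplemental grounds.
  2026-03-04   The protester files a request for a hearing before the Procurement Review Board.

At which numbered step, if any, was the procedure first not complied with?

Step 1 — counting 36 days from 2025-09-20 (when the award decision is issued) gives a deadline of 2025-10-26; completed 2025-10-24, before the deadline.
Step 2 — must wait 9 days from 2025-10-24 (when the written protest is filed), so not before 2025-11-02; done 2025-10-31 — 2 days too early.

Step 2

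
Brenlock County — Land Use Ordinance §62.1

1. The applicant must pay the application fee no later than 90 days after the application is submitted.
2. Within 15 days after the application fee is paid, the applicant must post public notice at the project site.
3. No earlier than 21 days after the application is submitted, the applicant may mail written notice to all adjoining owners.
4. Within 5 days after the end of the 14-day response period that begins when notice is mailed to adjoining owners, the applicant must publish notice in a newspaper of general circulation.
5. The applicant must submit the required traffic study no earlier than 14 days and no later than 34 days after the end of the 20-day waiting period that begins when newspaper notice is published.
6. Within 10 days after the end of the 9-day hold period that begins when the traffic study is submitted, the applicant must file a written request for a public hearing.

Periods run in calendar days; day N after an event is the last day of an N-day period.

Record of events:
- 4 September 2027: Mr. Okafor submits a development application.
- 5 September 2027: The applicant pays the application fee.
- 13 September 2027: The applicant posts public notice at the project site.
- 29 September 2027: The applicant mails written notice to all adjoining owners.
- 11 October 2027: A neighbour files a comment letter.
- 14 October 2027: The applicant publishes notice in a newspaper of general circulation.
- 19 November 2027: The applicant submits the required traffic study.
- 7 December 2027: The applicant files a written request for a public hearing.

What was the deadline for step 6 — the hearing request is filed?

The traffic study is submitted on 19 November 2027; the 9-day hold period therefore ends 28 November 2027, and step 6 runs from that date. 10 days after 28 November 2027 is 8 December 2027.

8 December 2027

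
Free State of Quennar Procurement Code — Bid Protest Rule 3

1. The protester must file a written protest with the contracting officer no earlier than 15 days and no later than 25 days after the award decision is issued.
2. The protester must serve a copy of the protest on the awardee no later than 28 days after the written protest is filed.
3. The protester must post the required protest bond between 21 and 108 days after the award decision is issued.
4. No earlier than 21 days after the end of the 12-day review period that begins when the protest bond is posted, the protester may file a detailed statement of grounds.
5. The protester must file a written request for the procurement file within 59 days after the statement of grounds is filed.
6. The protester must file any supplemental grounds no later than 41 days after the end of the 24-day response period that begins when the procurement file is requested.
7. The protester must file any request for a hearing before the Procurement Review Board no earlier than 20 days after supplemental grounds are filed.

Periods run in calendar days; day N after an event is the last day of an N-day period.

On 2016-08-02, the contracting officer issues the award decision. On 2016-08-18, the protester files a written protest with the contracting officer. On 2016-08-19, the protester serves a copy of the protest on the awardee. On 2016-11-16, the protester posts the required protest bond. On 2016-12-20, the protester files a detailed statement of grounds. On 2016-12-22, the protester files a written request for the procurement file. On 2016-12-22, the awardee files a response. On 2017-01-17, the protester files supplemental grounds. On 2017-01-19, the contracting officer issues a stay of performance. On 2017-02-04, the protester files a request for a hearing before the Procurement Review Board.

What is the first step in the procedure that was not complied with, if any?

(1) the permitted window runs from 2016-08-02 + 15 = 2016-08-17 to 2016-08-02 + 25 = 2016-08-27; done 2016-08-18 — within the window.
(2) due by 2016-08-18 + 28 days = 2016-09-15; done 2016-08-19 — timely.
(3) the permitted window runs from 2016-08-02 + 21 = 2016-08-23 to 2016-08-02 + 108 = 2016-11-18; done 2016-11-16 — within the window.
(4) permitted from 2016-11-28 + 21 days = 2016-12-19 onward; done 2016-12-20, after the minimum wait.
(5) due by 2016-12-20 + 59 days = 2017-02-17; completed 2016-12-22, before the deadline.
(6) due by 2017-01-15 + 41 days = 2017-02-25; 2017-01-17 is within that limit.
(7) permitted from 2017-01-17 + 20 days = 2017-02-06 onward; acted on 2017-02-04, 2 days prematurely.
That is the first point of non-compliance.

Step 7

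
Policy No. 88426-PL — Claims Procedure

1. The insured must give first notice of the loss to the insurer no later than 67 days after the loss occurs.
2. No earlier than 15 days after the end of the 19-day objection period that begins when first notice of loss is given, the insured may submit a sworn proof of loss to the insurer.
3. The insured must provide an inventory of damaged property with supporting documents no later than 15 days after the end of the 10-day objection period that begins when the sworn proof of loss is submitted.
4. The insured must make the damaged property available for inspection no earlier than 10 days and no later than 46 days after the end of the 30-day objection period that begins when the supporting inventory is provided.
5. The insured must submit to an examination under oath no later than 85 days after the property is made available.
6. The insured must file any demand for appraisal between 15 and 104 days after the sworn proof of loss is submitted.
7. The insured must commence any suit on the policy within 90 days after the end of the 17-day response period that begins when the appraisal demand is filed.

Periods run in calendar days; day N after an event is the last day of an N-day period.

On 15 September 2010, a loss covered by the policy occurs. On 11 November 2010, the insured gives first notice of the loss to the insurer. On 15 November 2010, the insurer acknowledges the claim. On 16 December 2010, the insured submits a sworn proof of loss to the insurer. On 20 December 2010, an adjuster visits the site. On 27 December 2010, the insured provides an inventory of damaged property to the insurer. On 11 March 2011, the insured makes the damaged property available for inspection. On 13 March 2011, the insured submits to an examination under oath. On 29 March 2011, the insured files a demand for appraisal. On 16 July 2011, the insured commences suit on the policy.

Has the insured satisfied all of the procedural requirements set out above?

No

Step 1 — counting 67 days from 15 September 2010 (when the loss occurs) gives a deadline of 21 November 2010; completed 11 November 2010, before the deadline.
Step 2 — must wait 15 days from 30 November 2010 (end of the 19-day objection period, which began when first notice of loss is given on 11 November 2010), so not before 15 December 2010; done 16 December 2010 — permitted.
Step 3 — counting 15 days from 26 December 2010 (end of the 10-day objection period, which began when the sworn proof of loss is submitted on 16 December 2010) gives a deadline of 10 January 2011; 27 December 2010 is within that limit.
Step 4 — 10 and 46 days from 26 January 2011 (end of the 30-day objection period, which began when the supporting inventory is provided on 27 December 2010) are 5 February 2011 and 13 March 2011 respectively; done 11 March 2011, which is between those dates.
Step 5 — counting 85 days from 11 March 2011 (when the property is made available) gives a deadline of 4 June 2011; 13 March 2011 is within that limit.
Step 6 — 15 and 104 days from 16 December 2010 (when the sworn proof of loss is submitted) are 31 December 2010 and 30 March 2011 respectively; done 29 March 2011, which is between those dates.
Step 7 — counting 90 days from 15 April 2011 (end of the 17-day response period, which began when the appraisal demand is filed on 29 March 2011) gives a deadline of 14 July 2011; not done until 16 July 2011, 2 days after the deadline.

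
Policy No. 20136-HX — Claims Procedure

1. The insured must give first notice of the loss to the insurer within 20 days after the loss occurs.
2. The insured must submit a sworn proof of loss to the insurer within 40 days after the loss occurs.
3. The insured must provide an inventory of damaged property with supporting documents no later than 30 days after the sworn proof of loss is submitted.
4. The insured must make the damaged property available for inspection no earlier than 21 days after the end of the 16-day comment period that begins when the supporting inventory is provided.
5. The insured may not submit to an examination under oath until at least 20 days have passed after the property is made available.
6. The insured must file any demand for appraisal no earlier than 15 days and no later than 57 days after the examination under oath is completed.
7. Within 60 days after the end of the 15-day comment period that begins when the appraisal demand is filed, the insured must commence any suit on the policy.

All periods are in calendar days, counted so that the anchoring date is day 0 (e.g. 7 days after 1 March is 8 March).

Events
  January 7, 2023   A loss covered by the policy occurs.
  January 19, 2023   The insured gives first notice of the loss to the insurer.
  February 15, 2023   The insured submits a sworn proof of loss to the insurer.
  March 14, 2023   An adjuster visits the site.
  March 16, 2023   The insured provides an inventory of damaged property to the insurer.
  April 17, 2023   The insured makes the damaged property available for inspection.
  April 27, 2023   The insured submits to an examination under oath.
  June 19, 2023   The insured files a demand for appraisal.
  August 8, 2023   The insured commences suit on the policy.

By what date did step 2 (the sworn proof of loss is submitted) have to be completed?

Step 2 runs from January 7, 2023, when the loss occurs. 40 days after January 7, 2023 is February 16, 2023.

February 16, 2023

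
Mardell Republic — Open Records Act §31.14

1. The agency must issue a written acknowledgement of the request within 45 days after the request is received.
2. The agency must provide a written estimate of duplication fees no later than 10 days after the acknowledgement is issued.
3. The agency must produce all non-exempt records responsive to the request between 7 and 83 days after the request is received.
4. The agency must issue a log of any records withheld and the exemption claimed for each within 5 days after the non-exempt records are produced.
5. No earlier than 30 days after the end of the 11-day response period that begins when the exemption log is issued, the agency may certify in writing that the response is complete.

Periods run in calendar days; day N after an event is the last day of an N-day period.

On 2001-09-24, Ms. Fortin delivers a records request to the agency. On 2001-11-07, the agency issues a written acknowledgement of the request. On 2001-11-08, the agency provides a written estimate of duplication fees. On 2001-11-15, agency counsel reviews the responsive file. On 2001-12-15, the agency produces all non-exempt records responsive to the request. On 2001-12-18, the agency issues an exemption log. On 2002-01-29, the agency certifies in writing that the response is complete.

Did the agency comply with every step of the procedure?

Step 1: 45 days after 2001-09-24 (when the request is received) is 2001-11-08; completed 2001-11-07, before the deadline.
Step 2: 10 days after 2001-11-07 (when the acknowledgement is issued) is 2001-11-17; 2001-11-08 is within that limit.
Step 3: the window is 7–83 days after 2001-09-24 (when the request is received), so 2001-10-01 through 2001-12-16; done 2001-12-15, which is between those dates.
Step 4: 5 days after 2001-12-15 (when the non-exempt records are produced) is 2001-12-20; done 2001-12-18 — timely.
Step 5: the earliest permitted date is 30 days after 2001-12-29 (end of the 11-day response period, which began when the exemption log is issued on 2001-12-18), i.e. 2002-01-28; 2002-01-29 is on or after that date.

Yes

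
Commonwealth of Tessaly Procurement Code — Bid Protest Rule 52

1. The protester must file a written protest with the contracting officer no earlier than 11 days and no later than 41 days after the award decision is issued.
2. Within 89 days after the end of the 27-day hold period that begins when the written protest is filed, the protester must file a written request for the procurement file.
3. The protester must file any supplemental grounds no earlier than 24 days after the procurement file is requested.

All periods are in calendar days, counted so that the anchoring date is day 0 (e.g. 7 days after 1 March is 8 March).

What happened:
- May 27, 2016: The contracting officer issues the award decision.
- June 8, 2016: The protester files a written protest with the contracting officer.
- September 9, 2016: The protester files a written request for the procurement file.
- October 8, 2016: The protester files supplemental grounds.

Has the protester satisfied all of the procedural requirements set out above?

Step 1: the window is 11–41 days after May 27, 2016 (when the award decision is issued), so June 7, 2016 through July 7, 2016; done June 8, 2016, which is between those dates.
Step 2: 89 days after July 5, 2016 (end of the 27-day hold period, which began when the written protest is filed on June 8, 2016) is October 2, 2016; completed September 9, 2016, before the deadline.
Step 3: the earliest permitted date is 24 days after September 9, 2016 (when the procurement file is requested), i.e. October 3, 2016; done October 8, 2016, after the minimum wait.

Yes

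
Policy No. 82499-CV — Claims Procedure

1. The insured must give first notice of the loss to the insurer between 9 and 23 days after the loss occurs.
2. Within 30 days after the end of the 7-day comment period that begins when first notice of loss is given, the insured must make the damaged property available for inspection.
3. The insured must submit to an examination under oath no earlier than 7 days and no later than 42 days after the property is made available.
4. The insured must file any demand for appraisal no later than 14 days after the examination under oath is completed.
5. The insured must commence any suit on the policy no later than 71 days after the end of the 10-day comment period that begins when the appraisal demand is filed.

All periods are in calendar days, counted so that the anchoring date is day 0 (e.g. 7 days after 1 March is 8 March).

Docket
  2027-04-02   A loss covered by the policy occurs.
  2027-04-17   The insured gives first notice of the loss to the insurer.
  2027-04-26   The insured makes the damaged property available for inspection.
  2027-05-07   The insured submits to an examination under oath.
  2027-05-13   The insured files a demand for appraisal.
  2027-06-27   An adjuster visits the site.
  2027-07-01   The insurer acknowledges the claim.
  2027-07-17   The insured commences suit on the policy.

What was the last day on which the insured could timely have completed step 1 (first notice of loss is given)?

2027-04-25

Step 1 runs from 2027-04-02, when the loss occurs. The window is 9–23 days after 2027-04-02; it closes on 2027-04-25.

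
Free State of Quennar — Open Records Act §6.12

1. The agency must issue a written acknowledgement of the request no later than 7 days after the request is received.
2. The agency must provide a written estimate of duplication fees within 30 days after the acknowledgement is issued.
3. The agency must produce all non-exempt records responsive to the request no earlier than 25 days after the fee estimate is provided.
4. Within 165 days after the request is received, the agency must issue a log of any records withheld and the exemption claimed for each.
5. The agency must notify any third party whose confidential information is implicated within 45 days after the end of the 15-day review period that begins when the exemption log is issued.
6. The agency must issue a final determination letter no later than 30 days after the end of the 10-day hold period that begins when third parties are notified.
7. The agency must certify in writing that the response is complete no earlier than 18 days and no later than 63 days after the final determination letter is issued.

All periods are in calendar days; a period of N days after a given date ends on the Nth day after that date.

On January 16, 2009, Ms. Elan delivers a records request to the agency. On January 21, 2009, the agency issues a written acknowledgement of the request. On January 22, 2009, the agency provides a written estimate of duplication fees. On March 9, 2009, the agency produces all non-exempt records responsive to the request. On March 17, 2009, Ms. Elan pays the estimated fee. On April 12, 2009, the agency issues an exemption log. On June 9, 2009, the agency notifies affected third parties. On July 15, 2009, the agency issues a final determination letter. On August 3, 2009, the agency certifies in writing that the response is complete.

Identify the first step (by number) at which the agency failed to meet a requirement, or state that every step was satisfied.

None — every step was satisfied

Step 1 — counting 7 days from January 16, 2009 (when the request is received) gives a deadline of January 23, 2009; January 21, 2009 is within that limit.
Step 2 — counting 30 days from January 21, 2009 (when the acknowledgement is issued) gives a deadline of February 20, 2009; January 22, 2009 is within that limit.
Step 3 — must wait 25 days from January 22, 2009 (when the fee estimate is provided), so not before February 16, 2009; done March 9, 2009, after the minimum wait.
Step 4 — counting 165 days from January 16, 2009 (when the request is received) gives a deadline of June 30, 2009; completed April 12, 2009, before the deadline.
Step 5 — counting 45 days from April 27, 2009 (end of the 15-day review period, which began when the exemption log is issued on April 12, 2009) gives a deadline of June 11, 2009; June 9, 2009 is within that limit.
Step 6 — counting 30 days from June 19, 2009 (end of the 10-day hold period, which began when third parties are notified on June 9, 2009) gives a deadline of July 19, 2009; completed July 15, 2009, before the deadline.
Step 7 — 18 and 63 days from July 15, 2009 (when the final determination letter is issued) are August 2, 2009 and September 16, 2009 respectively; done August 3, 2009, which is between those dates.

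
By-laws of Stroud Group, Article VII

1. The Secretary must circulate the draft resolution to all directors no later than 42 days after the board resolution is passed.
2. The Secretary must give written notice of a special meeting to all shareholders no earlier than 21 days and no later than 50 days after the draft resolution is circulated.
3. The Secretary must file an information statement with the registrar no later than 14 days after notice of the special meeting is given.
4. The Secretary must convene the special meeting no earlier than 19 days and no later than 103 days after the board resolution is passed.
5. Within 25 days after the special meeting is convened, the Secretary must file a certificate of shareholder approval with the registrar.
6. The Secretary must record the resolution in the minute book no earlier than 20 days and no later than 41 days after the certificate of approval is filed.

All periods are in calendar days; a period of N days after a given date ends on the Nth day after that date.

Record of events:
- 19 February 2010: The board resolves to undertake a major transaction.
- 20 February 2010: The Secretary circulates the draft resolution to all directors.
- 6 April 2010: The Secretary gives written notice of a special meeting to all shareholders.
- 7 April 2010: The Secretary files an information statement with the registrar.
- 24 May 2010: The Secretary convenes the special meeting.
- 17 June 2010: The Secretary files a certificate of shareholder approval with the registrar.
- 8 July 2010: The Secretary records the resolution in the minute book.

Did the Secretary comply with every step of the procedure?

Step 1: 42 days after 19 February 2010 (when the board resolution is passed) is 2 April 2010; done 20 February 2010 — timely.
Step 2: the window is 21–50 days after 20 February 2010 (when the draft resolution is circulated), so 13 March 2010 through 11 April 2010; 6 April 2010 falls inside that range.
Step 3: 14 days after 6 April 2010 (when notice of the special meeting is given) is 20 April 2010; done 7 April 2010 — timely.
Step 4: the window is 19–103 days after 19 February 2010 (when the board resolution is passed), so 10 March 2010 through 2 June 2010; 24 May 2010 falls inside that range.
Step 5: 25 days after 24 May 2010 (when the special meeting is convened) is 18 June 2010; done 17 June 2010 — timely.
Step 6: the window is 20–41 days after 17 June 2010 (when the certificate of approval is filed), so 7 July 2010 through 28 July 2010; 8 July 2010 falls inside that range.

Yes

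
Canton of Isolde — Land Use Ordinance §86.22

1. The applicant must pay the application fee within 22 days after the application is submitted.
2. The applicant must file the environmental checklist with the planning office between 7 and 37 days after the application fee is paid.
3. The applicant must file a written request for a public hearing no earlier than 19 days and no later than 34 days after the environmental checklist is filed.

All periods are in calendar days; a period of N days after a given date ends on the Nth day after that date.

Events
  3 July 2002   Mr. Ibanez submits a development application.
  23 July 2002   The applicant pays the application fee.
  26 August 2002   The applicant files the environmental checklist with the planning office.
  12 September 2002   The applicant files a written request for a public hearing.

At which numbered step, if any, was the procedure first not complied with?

Step 3

(1) due by 3 July 2002 + 22 days = 25 July 2002; 23 July 2002 is within that limit.
(2) the permitted window runs from 23 July 2002 + 7 = 30 July 2002 to 23 July 2002 + 37 = 29 August 2002; done 26 August 2002, which is between those dates.
(3) the permitted window runs from 26 August 2002 + 19 = 14 September 2002 to 26 August 2002 + 34 = 29 September 2002; 12 September 2002 is 2 days too early.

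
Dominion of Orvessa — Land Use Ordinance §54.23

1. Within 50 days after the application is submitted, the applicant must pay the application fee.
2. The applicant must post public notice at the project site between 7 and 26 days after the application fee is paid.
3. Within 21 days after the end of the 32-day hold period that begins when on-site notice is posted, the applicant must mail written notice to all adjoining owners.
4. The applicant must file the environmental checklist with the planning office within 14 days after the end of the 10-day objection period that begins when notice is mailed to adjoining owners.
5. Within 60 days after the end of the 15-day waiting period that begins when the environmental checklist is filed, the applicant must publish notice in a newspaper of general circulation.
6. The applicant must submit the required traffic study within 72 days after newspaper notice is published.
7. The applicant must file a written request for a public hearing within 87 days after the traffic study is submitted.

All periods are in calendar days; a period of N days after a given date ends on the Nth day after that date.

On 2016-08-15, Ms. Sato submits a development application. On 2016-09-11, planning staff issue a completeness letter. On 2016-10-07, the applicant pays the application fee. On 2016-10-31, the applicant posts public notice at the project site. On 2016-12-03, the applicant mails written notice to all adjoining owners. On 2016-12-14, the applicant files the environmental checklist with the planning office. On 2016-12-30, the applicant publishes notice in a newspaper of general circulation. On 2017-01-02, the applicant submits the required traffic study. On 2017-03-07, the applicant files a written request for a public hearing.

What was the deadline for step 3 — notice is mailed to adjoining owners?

2016-12-23

On-site notice is posted on 2016-10-31; the 32-day hold period therefore ends 2016-12-02, and step 3 runs from that date. 21 days after 2016-12-02 is 2016-12-23.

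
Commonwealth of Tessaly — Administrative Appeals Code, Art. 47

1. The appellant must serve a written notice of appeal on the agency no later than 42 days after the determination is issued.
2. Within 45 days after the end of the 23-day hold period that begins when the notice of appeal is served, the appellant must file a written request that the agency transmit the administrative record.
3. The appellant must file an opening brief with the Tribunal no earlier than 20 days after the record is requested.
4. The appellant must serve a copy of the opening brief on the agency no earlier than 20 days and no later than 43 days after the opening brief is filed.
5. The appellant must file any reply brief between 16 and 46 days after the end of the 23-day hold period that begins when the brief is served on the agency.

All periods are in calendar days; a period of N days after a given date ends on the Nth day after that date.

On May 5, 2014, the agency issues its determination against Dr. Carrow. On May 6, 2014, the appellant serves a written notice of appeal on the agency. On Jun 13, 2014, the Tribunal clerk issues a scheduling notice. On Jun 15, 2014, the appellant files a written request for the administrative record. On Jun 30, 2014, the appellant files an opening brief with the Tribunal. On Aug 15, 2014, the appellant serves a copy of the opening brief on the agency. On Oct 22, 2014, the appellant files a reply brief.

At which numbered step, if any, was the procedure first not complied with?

Step 3

Step 1 — counting 42 days from May 5, 2014 (when the determination is issued) gives a deadline of Jun 16, 2014; done May 6, 2014 — timely.
Step 2 — counting 45 days from May 29, 2014 (end of the 23-day hold period, which began when the notice of appeal is served on May 6, 2014) gives a deadline of Jul 13, 2014; completed Jun 15, 2014, before the deadline.
Step 3 — must wait 20 days from Jun 15, 2014 (when the record is requested), so not before Jul 5, 2014; acted on Jun 30, 2014, 5 days prematurely.
The analysis stops there.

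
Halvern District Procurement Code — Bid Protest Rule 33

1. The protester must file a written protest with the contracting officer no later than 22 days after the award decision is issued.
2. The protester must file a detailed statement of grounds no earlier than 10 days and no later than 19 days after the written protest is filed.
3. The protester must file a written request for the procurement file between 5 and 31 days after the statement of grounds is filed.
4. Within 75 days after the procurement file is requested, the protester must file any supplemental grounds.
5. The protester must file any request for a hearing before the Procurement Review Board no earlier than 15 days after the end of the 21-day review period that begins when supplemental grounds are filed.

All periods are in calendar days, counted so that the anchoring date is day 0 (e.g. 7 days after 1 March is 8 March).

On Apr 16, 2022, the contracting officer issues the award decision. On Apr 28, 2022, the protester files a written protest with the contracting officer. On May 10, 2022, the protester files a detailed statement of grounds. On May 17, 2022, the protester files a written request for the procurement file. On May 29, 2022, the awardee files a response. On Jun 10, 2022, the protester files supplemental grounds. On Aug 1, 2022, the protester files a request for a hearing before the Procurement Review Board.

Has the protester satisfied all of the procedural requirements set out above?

Step 1: 22 days after Apr 16, 2022 (when the award decision is issued) is May 8, 2022; done Apr 28, 2022 — timely.
Step 2: the window is 10–19 days after Apr 28, 2022 (when the written protest is filed), so May 8, 2022 through May 17, 2022; done May 10, 2022, which is between those dates.
Step 3: the window is 5–31 days after May 10, 2022 (when the statement of grounds is filed), so May 15, 2022 through Jun 10, 2022; May 17, 2022 falls inside that range.
Step 4: 75 days after May 17, 2022 (when the procurement file is requested) is Jul 31, 2022; Jun 10, 2022 is within that limit.
Step 5: the earliest permitted date is 15 days after Jul 1, 2022 (end of the 21-day review period, which began when supplemental grounds are filed on Jun 10, 2022), i.e. Jul 16, 2022; done Aug 1, 2022 — permitted.

Yes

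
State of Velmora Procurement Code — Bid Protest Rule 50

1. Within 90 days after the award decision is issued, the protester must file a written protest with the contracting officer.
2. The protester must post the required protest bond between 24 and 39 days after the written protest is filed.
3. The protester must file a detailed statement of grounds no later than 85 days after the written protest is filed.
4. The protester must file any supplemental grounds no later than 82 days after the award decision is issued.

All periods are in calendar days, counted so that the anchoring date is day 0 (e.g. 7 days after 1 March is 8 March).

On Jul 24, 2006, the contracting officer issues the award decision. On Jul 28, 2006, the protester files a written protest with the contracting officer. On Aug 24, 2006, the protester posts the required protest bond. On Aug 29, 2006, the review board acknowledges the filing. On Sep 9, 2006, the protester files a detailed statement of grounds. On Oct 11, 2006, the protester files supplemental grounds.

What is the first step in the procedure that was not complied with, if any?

(1) due by Jul 24, 2006 + 90 days = Oct 22, 2006; done Jul 28, 2006 — timely.
(2) the permitted window runs from Jul 28, 2006 + 24 = Aug 21, 2006 to Jul 28, 2006 + 39 = Sep 5, 2006; done Aug 24, 2006 — within the window.
(3) due by Jul 28, 2006 + 85 days = Oct 21, 2006; done Sep 9, 2006 — timely.
(4) due by Jul 24, 2006 + 82 days = Oct 14, 2006; completed Oct 11, 2006, before the deadline.

None — every step was satisfied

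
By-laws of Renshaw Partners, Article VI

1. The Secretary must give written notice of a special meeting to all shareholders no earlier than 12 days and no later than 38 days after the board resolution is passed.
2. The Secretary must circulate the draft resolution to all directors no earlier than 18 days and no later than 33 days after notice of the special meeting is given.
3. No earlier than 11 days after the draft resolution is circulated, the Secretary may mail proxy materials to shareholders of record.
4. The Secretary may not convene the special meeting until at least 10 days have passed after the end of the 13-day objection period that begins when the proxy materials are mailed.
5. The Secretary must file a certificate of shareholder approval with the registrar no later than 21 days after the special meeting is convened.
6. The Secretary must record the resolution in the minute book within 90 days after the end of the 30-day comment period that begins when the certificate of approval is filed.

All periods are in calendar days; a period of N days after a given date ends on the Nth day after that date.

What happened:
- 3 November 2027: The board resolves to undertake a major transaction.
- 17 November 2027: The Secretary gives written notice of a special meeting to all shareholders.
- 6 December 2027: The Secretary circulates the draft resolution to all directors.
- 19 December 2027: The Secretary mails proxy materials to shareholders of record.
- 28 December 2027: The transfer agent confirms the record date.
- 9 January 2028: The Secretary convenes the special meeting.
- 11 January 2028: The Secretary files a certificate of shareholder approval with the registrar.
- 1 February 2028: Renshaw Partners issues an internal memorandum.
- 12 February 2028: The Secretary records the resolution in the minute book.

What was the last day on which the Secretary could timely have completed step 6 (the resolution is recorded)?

10 May 2028

The certificate of approval is filed on 11 January 2028; the 30-day comment period therefore ends 10 February 2028, and step 6 runs from that date. 90 days after 10 February 2028 is 10 May 2028.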